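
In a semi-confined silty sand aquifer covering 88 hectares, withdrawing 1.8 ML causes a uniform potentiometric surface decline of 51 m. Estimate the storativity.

S ≈ 4 × 10^-5

A = 88 hectares = 8.8 × 10^5 m²
ΔV = 1.8 ML = 1800 m³
S = ΔV / (A × Δh) = 1800 m³ / (8.8 × 10^5 m² × 51 m) = 4.011 × 10^-5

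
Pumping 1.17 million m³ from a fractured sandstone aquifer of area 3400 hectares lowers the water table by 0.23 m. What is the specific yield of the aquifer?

A = 3400 hectares = 3.4 × 10^7 m²
ΔV = 1.17 million m³ = 1.17 × 10^6 m³
Sy = ΔV / (A × Δh) = 1.17 × 10^6 m³ / (3.4 × 10^7 m² × 0.23 m) = 0.1496

Sy ≈ 0.15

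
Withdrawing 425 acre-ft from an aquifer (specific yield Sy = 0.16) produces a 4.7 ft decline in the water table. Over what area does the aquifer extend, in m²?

A ≈ 2.29 × 10^6 m²

Δh = 4.7 ft = 1.433 m
ΔV = 425 acre-ft = 5.242 × 10^5 m³
A = ΔV / (Sy × Δh) = 5.242 × 10^5 / (0.16 × 1.433) = 2.287 × 10^6 m²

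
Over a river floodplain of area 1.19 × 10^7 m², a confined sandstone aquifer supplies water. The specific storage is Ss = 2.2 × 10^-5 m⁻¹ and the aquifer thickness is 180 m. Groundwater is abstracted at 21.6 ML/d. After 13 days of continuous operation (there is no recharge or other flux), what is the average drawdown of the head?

Δh ≈ 5.96 m

S = Ss × b = 2.2 × 10^-5 m⁻¹ × 180 m = 3.96 × 10^-3
Q = 21.6 ML/d = 21600 m³/d
ΔV = Q × t = 21600 m³/d × 13 d = 2.808 × 10^5 m³
Δh = ΔV / (S × A) = 2.808 × 10^5 / (0.00396 × 1.19 × 10^7) = 5.959 m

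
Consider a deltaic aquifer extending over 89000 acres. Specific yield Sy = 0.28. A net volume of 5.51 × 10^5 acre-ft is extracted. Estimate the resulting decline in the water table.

Δh ≈ 6.74 m

A = 89000 acres = 3.602 × 10^8 m²
ΔV = 5.51 × 10^5 acre-ft = 6.796 × 10^8 m³
Δh = ΔV / (Sy × A) = 6.796 × 10^8 m³ / (0.28 × 3.602 × 10^8 m²) = 6.739 m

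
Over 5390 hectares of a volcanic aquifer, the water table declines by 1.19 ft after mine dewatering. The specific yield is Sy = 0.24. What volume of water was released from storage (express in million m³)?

ΔV ≈ 4.69 million m³

A = 5390 hectares = 5.39 × 10^7 m²
Δh = 1.19 ft = 0.3627 m
ΔV = Sy × A × Δh = 0.24 × 5.39 × 10^7 m² × 0.3627 m = 4.692 × 10^6 m³
ΔV = 4.692 × 10^6 m³ = 4.692 million m³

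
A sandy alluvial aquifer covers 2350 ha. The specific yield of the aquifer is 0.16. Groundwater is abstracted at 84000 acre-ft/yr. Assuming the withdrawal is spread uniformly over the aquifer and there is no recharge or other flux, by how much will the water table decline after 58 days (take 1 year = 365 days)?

A = 2350 ha = 2.35 × 10^7 m²
Q = 84000 acre-ft/yr = 2.839 × 10^5 m³/d
ΔV = Q × t = 2.839 × 10^5 m³/d × 58 d = 1.646 × 10^7 m³
Δh = ΔV / (Sy × A) = 1.646 × 10^7 / (0.16 × 2.35 × 10^7) = 4.379 m

Δh ≈ 4.38 m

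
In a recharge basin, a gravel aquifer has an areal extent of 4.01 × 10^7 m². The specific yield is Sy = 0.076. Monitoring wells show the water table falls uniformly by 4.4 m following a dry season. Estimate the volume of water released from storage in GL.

ΔV = Sy × A × Δh = 0.076 × 4.01 × 10^7 m² × 4.4 m = 1.341 × 10^7 m³
ΔV = 1.341 × 10^7 m³ = 13.41 GL

ΔV ≈ 13.4 GL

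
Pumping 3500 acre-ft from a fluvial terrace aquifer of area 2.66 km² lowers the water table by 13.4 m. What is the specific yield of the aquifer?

A = 2.66 km² = 2.66 × 10^6 m²
ΔV = 3500 acre-ft = 4.317 × 10^6 m³
Sy = ΔV / (A × Δh) = 4.317 × 10^6 m³ / (2.66 × 10^6 m² × 13.4 m) = 0.1211

Sy ≈ 0.12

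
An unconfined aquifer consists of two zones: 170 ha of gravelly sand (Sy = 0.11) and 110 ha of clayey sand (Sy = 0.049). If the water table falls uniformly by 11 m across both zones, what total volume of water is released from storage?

A₁ = 170 ha = 1.7 × 10^6 m²; A₂ = 110 ha = 1.1 × 10^6 m²
ΔV₁ = 0.11 × 1.7 × 10^6 × 11 = 2.057 × 10^6 m³
ΔV₂ = 0.049 × 1.1 × 10^6 × 11 = 5.929 × 10^5 m³
ΔV = ΔV₁ + ΔV₂ = 2.65 × 10^6 m³

ΔV ≈ 2.65 × 10^6 m³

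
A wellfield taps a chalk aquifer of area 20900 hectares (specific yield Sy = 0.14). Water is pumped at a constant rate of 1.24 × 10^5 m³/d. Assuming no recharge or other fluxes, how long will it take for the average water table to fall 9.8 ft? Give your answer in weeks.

t ≈ 101 weeks

A = 20900 hectares = 2.09 × 10^8 m²
Δh = 9.8 ft = 2.987 m
ΔV = Sy × A × Δh = 0.14 × 2.09 × 10^8 × 2.987 = 8.74 × 10^7 m³
t = ΔV / Q = 8.74 × 10^7 m³ / 1.24 × 10^5 m³/d = 704.8 d
t = 704.8 d ≈ 100.7 weeks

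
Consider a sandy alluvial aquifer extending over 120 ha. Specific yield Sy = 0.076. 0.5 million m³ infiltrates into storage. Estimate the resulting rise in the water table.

Δh ≈ 5.48 m

A = 120 ha = 1.2 × 10^6 m²
ΔV = 0.5 million m³ = 5 × 10^5 m³
Δh = ΔV / (Sy × A) = 5 × 10^5 m³ / (0.076 × 1.2 × 10^6 m²) = 5.482 m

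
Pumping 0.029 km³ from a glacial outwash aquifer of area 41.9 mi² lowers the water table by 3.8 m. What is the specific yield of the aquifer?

Sy ≈ 0.07

A = 41.9 mi² = 1.085 × 10^8 m²
ΔV = 0.029 km³ = 2.9 × 10^7 m³
Sy = ΔV / (A × Δh) = 2.9 × 10^7 m³ / (1.085 × 10^8 m² × 3.8 m) = 0.07032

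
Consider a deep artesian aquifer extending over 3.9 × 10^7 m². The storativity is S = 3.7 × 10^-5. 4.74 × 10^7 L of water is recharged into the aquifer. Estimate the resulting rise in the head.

ΔV = 4.74 × 10^7 L = 47400 m³
Δh = ΔV / (S × A) = 47400 m³ / (3.7 × 10^-5 × 3.9 × 10^7 m²) = 32.85 m

Δh ≈ 32.8 m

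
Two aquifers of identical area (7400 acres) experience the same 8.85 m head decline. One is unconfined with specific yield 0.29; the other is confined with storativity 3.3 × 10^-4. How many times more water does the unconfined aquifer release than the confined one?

ΔV_u / ΔV_c ≈ 879

A = 7400 acres = 2.995 × 10^7 m²
Unconfined: ΔV_u = Sy × A × Δh = 0.29 × 2.995 × 10^7 × 8.85 = 7.686 × 10^7 m³
Confined: ΔV_c = S × A × Δh = 3.3 × 10^-4 × 2.995 × 10^7 × 8.85 = 87460 m³
Ratio = ΔV_u / ΔV_c = Sy / S = 0.29 / 3.3 × 10^-4 = 878.8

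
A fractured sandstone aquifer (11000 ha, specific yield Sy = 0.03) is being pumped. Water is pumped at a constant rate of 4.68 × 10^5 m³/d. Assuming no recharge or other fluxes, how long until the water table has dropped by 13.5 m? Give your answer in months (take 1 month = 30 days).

A = 11000 ha = 1.1 × 10^8 m²
ΔV = Sy × A × Δh = 0.03 × 1.1 × 10^8 × 13.5 = 4.455 × 10^7 m³
t = ΔV / Q = 4.455 × 10^7 m³ / 4.68 × 10^5 m³/d = 95.19 d
t = 95.19 d ≈ 3.173 months

t ≈ 3.17 months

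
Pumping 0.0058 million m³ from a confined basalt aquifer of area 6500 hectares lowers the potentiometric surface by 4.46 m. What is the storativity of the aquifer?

A = 6500 hectares = 6.5 × 10^7 m²
ΔV = 0.0058 million m³ = 5800 m³
S = ΔV / (A × Δh) = 5800 m³ / (6.5 × 10^7 m² × 4.46 m) = 2.001 × 10^-5

S ≈ 2 × 10^-5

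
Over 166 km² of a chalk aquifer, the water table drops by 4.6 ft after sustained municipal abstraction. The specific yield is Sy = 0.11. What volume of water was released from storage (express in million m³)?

ΔV ≈ 25.6 million m³

A = 166 km² = 1.66 × 10^8 m²
Δh = 4.6 ft = 1.402 m
ΔV = Sy × A × Δh = 0.11 × 1.66 × 10^8 m² × 1.402 m = 2.56 × 10^7 m³
ΔV = 2.56 × 10^7 m³ = 25.6 million m³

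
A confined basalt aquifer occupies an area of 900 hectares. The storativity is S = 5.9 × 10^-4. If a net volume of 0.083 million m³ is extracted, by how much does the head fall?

A = 900 hectares = 9 × 10^6 m²
ΔV = 0.083 million m³ = 83000 m³
Δh = ΔV / (S × A) = 83000 m³ / (5.9 × 10^-4 × 9 × 10^6 m²) = 15.63 m

Δh ≈ 15.6 m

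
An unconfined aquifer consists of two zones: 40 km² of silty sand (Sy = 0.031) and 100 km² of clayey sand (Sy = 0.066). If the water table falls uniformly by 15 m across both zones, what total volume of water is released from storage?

ΔV ≈ 1.18 × 10^8 m³

A₁ = 40 km² = 4 × 10^7 m²; A₂ = 100 km² = 1 × 10^8 m²
ΔV₁ = 0.031 × 4 × 10^7 × 15 = 1.86 × 10^7 m³
ΔV₂ = 0.066 × 1 × 10^8 × 15 = 9.9 × 10^7 m³
ΔV = ΔV₁ + ΔV₂ = 1.176 × 10^8 m³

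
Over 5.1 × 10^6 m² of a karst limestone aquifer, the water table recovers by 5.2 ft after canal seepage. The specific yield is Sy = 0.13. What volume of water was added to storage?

ΔV ≈ 1.05 × 10^6 m³

Δh = 5.2 ft = 1.585 m
ΔV = Sy × A × Δh = 0.13 × 5.1 × 10^6 m² × 1.585 m = 1.051 × 10^6 m³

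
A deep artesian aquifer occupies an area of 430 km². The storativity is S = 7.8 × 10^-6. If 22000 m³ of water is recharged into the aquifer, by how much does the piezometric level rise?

Δh ≈ 6.56 m

A = 430 km² = 4.3 × 10^8 m²
Δh = ΔV / (S × A) = 22000 m³ / (7.8 × 10^-6 × 4.3 × 10^8 m²) = 6.559 m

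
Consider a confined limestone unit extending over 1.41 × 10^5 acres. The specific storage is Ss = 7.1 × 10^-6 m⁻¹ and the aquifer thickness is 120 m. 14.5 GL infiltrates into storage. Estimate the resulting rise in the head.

Δh ≈ 29.8 m

S = Ss × b = 7.1 × 10^-6 m⁻¹ × 120 m = 8.52 × 10^-4
A = 1.41 × 10^5 acres = 5.706 × 10^8 m²
ΔV = 14.5 GL = 1.45 × 10^7 m³
Δh = ΔV / (S × A) = 1.45 × 10^7 m³ / (8.52 × 10^-4 × 5.706 × 10^8 m²) = 29.83 m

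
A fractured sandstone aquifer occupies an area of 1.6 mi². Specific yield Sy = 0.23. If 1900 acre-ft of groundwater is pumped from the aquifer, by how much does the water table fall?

Δh ≈ 2.46 m

A = 1.6 mi² = 4.144 × 10^6 m²
ΔV = 1900 acre-ft = 2.344 × 10^6 m³
Δh = ΔV / (Sy × A) = 2.344 × 10^6 m³ / (0.23 × 4.144 × 10^6 m²) = 2.459 m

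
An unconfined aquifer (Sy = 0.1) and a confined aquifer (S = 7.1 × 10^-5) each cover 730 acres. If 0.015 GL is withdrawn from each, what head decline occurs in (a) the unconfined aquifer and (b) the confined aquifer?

Δh_u ≈ 0.0508 m; Δh_c ≈ 71.5 m

A = 730 acres = 2.954 × 10^6 m²
ΔV = 0.015 GL = 15000 m³
Unconfined: Δh_u = ΔV/(Sy·A) = 15000/(0.1 × 2.954 × 10^6) = 0.05078 m
Confined: Δh_c = ΔV/(S·A) = 15000/(7.1 × 10^-5 × 2.954 × 10^6) = 71.51 m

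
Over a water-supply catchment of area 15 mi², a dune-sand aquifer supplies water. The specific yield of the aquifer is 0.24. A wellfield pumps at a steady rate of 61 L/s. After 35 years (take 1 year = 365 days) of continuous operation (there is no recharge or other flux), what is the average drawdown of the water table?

Δh ≈ 7.22 m

A = 15 mi² = 3.885 × 10^7 m²
Q = 61 L/s = 5270 m³/d
t = 35 years = 12780 d
ΔV = Q × t = 5270 m³/d × 12780 d = 6.733 × 10^7 m³
Δh = ΔV / (Sy × A) = 6.733 × 10^7 / (0.24 × 3.885 × 10^7) = 7.221 m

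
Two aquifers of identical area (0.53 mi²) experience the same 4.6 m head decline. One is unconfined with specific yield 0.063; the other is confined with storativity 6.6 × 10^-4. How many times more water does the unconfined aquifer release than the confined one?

ΔV_u / ΔV_c ≈ 95.5

A = 0.53 mi² = 1.373 × 10^6 m²
Unconfined: ΔV_u = Sy × A × Δh = 0.063 × 1.373 × 10^6 × 4.6 = 3.978 × 10^5 m³
Confined: ΔV_c = S × A × Δh = 6.6 × 10^-4 × 1.373 × 10^6 × 4.6 = 4167 m³
Ratio = ΔV_u / ΔV_c = Sy / S = 0.063 / 6.6 × 10^-4 = 95.45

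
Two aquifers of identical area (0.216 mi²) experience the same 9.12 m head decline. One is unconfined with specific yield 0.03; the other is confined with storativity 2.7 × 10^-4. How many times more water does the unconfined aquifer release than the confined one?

A = 0.216 mi² = 5.594 × 10^5 m²
Unconfined: ΔV_u = Sy × A × Δh = 0.03 × 5.594 × 10^5 × 9.12 = 1.531 × 10^5 m³
Confined: ΔV_c = S × A × Δh = 2.7 × 10^-4 × 5.594 × 10^5 × 9.12 = 1378 m³
Ratio = ΔV_u / ΔV_c = Sy / S = 0.03 / 2.7 × 10^-4 = 111.1

ΔV_u / ΔV_c ≈ 111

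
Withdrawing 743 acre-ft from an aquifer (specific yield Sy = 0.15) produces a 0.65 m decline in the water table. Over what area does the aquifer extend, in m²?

A ≈ 9.4 × 10^6 m²

ΔV = 743 acre-ft = 9.165 × 10^5 m³
A = ΔV / (Sy × Δh) = 9.165 × 10^5 / (0.15 × 0.65) = 9.4 × 10^6 m²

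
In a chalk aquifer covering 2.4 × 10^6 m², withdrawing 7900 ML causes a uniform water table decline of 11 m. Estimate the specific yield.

ΔV = 7900 ML = 7.9 × 10^6 m³
Sy = ΔV / (A × Δh) = 7.9 × 10^6 m³ / (2.4 × 10^6 m² × 11 m) = 0.2992

Sy ≈ 0.3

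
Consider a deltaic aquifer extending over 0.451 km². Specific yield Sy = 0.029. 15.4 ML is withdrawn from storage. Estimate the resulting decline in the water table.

A = 0.451 km² = 4.51 × 10^5 m²
ΔV = 15.4 ML = 15400 m³
Δh = ΔV / (Sy × A) = 15400 m³ / (0.029 × 4.51 × 10^5 m²) = 1.177 m

Δh ≈ 1.18 m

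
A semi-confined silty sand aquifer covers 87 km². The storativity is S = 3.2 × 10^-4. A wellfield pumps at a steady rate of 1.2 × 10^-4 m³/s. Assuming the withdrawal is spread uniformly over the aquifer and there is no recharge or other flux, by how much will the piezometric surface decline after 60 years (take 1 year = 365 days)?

Δh ≈ 8.16 m

A = 87 km² = 8.7 × 10^7 m²
Q = 1.2 × 10^-4 m³/s = 10.37 m³/d
t = 60 years = 21900 d
ΔV = Q × t = 10.37 m³/d × 21900 d = 2.271 × 10^5 m³
Δh = ΔV / (S × A) = 2.271 × 10^5 / (3.2 × 10^-4 × 8.7 × 10^7) = 8.156 m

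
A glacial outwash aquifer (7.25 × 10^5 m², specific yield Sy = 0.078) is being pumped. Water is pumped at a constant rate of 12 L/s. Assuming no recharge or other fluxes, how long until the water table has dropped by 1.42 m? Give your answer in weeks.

ΔV = Sy × A × Δh = 0.078 × 7.25 × 10^5 × 1.42 = 80300 m³
Q = 12 L/s = 1037 m³/d
t = ΔV / Q = 80300 m³ / 1037 m³/d = 77.45 d
t = 77.45 d ≈ 11.06 weeks

t ≈ 11.1 weeks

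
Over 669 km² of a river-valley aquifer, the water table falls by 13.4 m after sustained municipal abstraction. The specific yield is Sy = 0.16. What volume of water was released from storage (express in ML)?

A = 669 km² = 6.69 × 10^8 m²
ΔV = Sy × A × Δh = 0.16 × 6.69 × 10^8 m² × 13.4 m = 1.434 × 10^9 m³
ΔV = 1.434 × 10^9 m³ = 1.434 × 10^6 ML

ΔV ≈ 1.43 × 10^6 ML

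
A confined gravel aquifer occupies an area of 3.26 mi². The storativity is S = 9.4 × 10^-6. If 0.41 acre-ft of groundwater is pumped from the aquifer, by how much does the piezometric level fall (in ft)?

A = 3.26 mi² = 8.443 × 10^6 m²
ΔV = 0.41 acre-ft = 505.7 m³
Δh = ΔV / (S × A) = 505.7 m³ / (9.4 × 10^-6 × 8.443 × 10^6 m²) = 6.372 m
Δh = 6.372 m = 20.91 ft

Δh ≈ 20.9 ft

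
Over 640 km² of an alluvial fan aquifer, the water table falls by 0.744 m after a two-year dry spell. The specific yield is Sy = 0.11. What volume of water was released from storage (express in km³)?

ΔV ≈ 0.0524 km³

A = 640 km² = 6.4 × 10^8 m²
ΔV = Sy × A × Δh = 0.11 × 6.4 × 10^8 m² × 0.744 m = 5.238 × 10^7 m³
ΔV = 5.238 × 10^7 m³ = 0.05238 km³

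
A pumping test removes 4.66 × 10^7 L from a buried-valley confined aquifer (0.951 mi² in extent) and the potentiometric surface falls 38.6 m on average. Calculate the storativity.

A = 0.951 mi² = 2.463 × 10^6 m²
ΔV = 4.66 × 10^7 L = 46600 m³
S = ΔV / (A × Δh) = 46600 m³ / (2.463 × 10^6 m² × 38.6 m) = 4.901 × 10^-4

S ≈ 4.9 × 10^-4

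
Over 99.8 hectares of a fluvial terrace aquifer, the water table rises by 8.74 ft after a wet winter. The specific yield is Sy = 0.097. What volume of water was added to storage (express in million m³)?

ΔV ≈ 0.258 million m³

A = 99.8 hectares = 9.98 × 10^5 m²
Δh = 8.74 ft = 2.664 m
ΔV = Sy × A × Δh = 0.097 × 9.98 × 10^5 m² × 2.664 m = 2.579 × 10^5 m³
ΔV = 2.579 × 10^5 m³ = 0.2579 million m³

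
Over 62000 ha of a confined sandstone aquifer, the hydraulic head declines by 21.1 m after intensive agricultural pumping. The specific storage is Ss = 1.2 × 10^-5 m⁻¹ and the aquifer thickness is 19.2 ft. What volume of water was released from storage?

b = 19.2 ft = 5.852 m
S = Ss × b = 1.2 × 10^-5 m⁻¹ × 5.852 m = 7.023 × 10^-5
A = 62000 ha = 6.2 × 10^8 m²
ΔV = S × A × Δh = 7.023 × 10^-5 × 6.2 × 10^8 m² × 21.1 m = 9.187 × 10^5 m³

ΔV ≈ 9.19 × 10^5 m³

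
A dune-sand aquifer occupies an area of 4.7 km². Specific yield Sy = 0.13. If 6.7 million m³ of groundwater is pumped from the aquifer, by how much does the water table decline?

Δh ≈ 11 m

A = 4.7 km² = 4.7 × 10^6 m²
ΔV = 6.7 million m³ = 6.7 × 10^6 m³
Δh = ΔV / (Sy × A) = 6.7 × 10^6 m³ / (0.13 × 4.7 × 10^6 m²) = 10.97 m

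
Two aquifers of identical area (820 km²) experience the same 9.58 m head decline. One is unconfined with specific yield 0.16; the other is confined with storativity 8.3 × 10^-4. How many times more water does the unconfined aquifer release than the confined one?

ΔV_u / ΔV_c ≈ 193

A = 820 km² = 8.2 × 10^8 m²
Unconfined: ΔV_u = Sy × A × Δh = 0.16 × 8.2 × 10^8 × 9.58 = 1.257 × 10^9 m³
Confined: ΔV_c = S × A × Δh = 8.3 × 10^-4 × 8.2 × 10^8 × 9.58 = 6.52 × 10^6 m³
Ratio = ΔV_u / ΔV_c = Sy / S = 0.16 / 8.3 × 10^-4 = 192.8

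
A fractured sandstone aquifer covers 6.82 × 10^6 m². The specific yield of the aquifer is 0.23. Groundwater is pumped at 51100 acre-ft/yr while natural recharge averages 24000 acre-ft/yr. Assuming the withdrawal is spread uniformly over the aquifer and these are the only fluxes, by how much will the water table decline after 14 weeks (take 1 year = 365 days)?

Net abstraction = 51100 − 24000 = 27100 acre-ft/yr
Q_net = 27100 acre-ft/yr = 91580 m³/d
t = 14 weeks = 98 d
ΔV = Q × t = 91580 m³/d × 98 d = 8.975 × 10^6 m³
Δh = ΔV / (Sy × A) = 8.975 × 10^6 / (0.23 × 6.82 × 10^6) = 5.722 m

Δh ≈ 5.72 m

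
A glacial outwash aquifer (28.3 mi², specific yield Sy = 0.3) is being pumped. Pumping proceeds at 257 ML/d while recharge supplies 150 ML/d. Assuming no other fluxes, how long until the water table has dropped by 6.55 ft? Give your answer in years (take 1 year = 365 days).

A = 28.3 mi² = 7.33 × 10^7 m²
Δh = 6.55 ft = 1.996 m
ΔV = Sy × A × Δh = 0.3 × 7.33 × 10^7 × 1.996 = 4.39 × 10^7 m³
Net withdrawal = 257 − 150 = 107 ML/d = 1.07 × 10^5 m³/d
t = ΔV / Q = 4.39 × 10^7 m³ / 1.07 × 10^5 m³/d = 410.3 d
t = 410.3 d ≈ 1.124 years

t ≈ 1.12 years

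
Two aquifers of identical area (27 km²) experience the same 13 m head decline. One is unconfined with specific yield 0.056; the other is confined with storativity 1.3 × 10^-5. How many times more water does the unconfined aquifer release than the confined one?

ΔV_u / ΔV_c ≈ 4310

A = 27 km² = 2.7 × 10^7 m²
Unconfined: ΔV_u = Sy × A × Δh = 0.056 × 2.7 × 10^7 × 13 = 1.966 × 10^7 m³
Confined: ΔV_c = S × A × Δh = 1.3 × 10^-5 × 2.7 × 10^7 × 13 = 4563 m³
Ratio = ΔV_u / ΔV_c = Sy / S = 0.056 / 1.3 × 10^-5 = 4308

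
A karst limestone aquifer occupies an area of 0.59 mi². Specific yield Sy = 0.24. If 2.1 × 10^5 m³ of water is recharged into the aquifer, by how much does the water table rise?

Δh ≈ 0.573 m

A = 0.59 mi² = 1.528 × 10^6 m²
Δh = ΔV / (Sy × A) = 2.1 × 10^5 m³ / (0.24 × 1.528 × 10^6 m²) = 0.5726 m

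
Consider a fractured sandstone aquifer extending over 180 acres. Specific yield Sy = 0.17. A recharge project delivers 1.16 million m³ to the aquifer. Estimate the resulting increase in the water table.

A = 180 acres = 7.284 × 10^5 m²
ΔV = 1.16 million m³ = 1.16 × 10^6 m³
Δh = ΔV / (Sy × A) = 1.16 × 10^6 m³ / (0.17 × 7.284 × 10^5 m²) = 9.367 m

Δh ≈ 9.37 m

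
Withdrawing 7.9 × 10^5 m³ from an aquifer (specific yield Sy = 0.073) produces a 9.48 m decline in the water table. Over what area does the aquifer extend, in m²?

A ≈ 1.14 × 10^6 m²

A = ΔV / (Sy × Δh) = 7.9 × 10^5 / (0.073 × 9.48) = 1.142 × 10^6 m²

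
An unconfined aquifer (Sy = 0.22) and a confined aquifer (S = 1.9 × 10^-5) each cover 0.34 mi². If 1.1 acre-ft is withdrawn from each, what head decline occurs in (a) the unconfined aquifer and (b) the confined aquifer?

Δh_u ≈ 0.007 m; Δh_c ≈ 81.1 m

A = 0.34 mi² = 8.806 × 10^5 m²
ΔV = 1.1 acre-ft = 1357 m³
Unconfined: Δh_u = ΔV/(Sy·A) = 1357/(0.22 × 8.806 × 10^5) = 0.007004 m
Confined: Δh_c = ΔV/(S·A) = 1357/(1.9 × 10^-5 × 8.806 × 10^5) = 81.1 m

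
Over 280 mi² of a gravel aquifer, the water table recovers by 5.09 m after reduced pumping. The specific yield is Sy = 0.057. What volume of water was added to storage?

ΔV ≈ 2.1 × 10^8 m³

A = 280 mi² = 7.252 × 10^8 m²
ΔV = Sy × A × Δh = 0.057 × 7.252 × 10^8 m² × 5.09 m = 2.104 × 10^8 m³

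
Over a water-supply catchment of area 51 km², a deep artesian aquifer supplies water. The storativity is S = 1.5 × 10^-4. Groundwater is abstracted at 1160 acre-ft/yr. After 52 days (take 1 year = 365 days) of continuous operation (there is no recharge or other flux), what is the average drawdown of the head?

A = 51 km² = 5.1 × 10^7 m²
Q = 1160 acre-ft/yr = 3920 m³/d
ΔV = Q × t = 3920 m³/d × 52 d = 2.038 × 10^5 m³
Δh = ΔV / (S × A) = 2.038 × 10^5 / (1.5 × 10^-4 × 5.1 × 10^7) = 26.65 m

Δh ≈ 26.6 m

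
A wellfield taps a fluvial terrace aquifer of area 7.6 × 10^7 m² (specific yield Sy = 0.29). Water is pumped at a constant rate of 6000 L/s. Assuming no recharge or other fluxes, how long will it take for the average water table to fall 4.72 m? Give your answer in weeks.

t ≈ 28.7 weeks

ΔV = Sy × A × Δh = 0.29 × 7.6 × 10^7 × 4.72 = 1.04 × 10^8 m³
Q = 6000 L/s = 5.184 × 10^5 m³/d
t = ΔV / Q = 1.04 × 10^8 m³ / 5.184 × 10^5 m³/d = 200.7 d
t = 200.7 d ≈ 28.67 weeks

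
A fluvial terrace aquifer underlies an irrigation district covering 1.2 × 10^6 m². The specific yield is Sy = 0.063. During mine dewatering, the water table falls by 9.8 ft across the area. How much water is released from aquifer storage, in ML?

ΔV ≈ 226 ML

Δh = 9.8 ft = 2.987 m
ΔV = Sy × A × Δh = 0.063 × 1.2 × 10^6 m² × 2.987 m = 2.258 × 10^5 m³
ΔV = 2.258 × 10^5 m³ = 225.8 ML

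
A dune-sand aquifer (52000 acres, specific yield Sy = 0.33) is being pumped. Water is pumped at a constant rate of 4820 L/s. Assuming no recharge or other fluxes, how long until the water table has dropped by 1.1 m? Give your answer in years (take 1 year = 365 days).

A = 52000 acres = 2.104 × 10^8 m²
ΔV = Sy × A × Δh = 0.33 × 2.104 × 10^8 × 1.1 = 7.639 × 10^7 m³
Q = 4820 L/s = 4.164 × 10^5 m³/d
t = ΔV / Q = 7.639 × 10^7 m³ / 4.164 × 10^5 m³/d = 183.4 d
t = 183.4 d ≈ 0.5025 years

t ≈ 0.503 years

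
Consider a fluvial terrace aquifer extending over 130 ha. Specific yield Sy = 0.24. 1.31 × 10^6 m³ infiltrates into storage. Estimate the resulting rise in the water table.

Δh ≈ 4.2 m

A = 130 ha = 1.3 × 10^6 m²
Δh = ΔV / (Sy × A) = 1.31 × 10^6 m³ / (0.24 × 1.3 × 10^6 m²) = 4.199 m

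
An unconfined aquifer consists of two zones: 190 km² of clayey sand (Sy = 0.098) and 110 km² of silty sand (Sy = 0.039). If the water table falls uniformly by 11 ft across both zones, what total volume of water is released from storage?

A₁ = 190 km² = 1.9 × 10^8 m²; A₂ = 110 km² = 1.1 × 10^8 m²
Δh = 11 ft = 3.353 m
ΔV₁ = 0.098 × 1.9 × 10^8 × 3.353 = 6.243 × 10^7 m³
ΔV₂ = 0.039 × 1.1 × 10^8 × 3.353 = 1.438 × 10^7 m³
ΔV = ΔV₁ + ΔV₂ = 7.681 × 10^7 m³

ΔV ≈ 7.68 × 10^7 m³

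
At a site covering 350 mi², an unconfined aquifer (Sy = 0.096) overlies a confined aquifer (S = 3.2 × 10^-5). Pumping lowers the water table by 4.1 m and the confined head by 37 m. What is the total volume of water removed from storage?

ΔV ≈ 3.58 × 10^8 m³

A = 350 mi² = 9.065 × 10^8 m²
Unconfined: ΔV_u = Sy × A × Δh_u = 0.096 × 9.065 × 10^8 × 4.1 = 3.568 × 10^8 m³
Confined: ΔV_c = S × A × Δh_c = 3.2 × 10^-5 × 9.065 × 10^8 × 37 = 1.073 × 10^6 m³
Total ΔV = 3.568 × 10^8 + 1.073 × 10^6 = 3.579 × 10^8 m³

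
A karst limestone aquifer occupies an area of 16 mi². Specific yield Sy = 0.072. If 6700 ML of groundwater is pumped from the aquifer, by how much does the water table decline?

Δh ≈ 2.25 m

A = 16 mi² = 4.144 × 10^7 m²
ΔV = 6700 ML = 6.7 × 10^6 m³
Δh = ΔV / (Sy × A) = 6.7 × 10^6 m³ / (0.072 × 4.144 × 10^7 m²) = 2.246 m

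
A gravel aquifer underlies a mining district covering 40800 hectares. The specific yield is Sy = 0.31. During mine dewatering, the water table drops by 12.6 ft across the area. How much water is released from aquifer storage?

ΔV ≈ 4.86 × 10^8 m³

A = 40800 hectares = 4.08 × 10^8 m²
Δh = 12.6 ft = 3.84 m
ΔV = Sy × A × Δh = 0.31 × 4.08 × 10^8 m² × 3.84 m = 4.857 × 10^8 m³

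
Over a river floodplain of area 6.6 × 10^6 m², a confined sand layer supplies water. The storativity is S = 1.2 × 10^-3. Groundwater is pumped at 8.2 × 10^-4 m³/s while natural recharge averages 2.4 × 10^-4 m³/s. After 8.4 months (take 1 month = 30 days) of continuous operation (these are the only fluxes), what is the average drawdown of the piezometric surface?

Δh ≈ 1.59 m

Net abstraction = 8.2 × 10^-4 − 2.4 × 10^-4 = 5.8 × 10^-4 m³/s
Q_net = 5.8 × 10^-4 m³/s = 50.11 m³/d
t = 8.4 months = 252 d
ΔV = Q × t = 50.11 m³/d × 252 d = 12630 m³
Δh = ΔV / (S × A) = 12630 / (0.0012 × 6.6 × 10^6) = 1.594 m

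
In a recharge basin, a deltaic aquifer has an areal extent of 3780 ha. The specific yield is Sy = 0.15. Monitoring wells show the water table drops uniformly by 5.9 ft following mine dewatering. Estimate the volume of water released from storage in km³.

A = 3780 ha = 3.78 × 10^7 m²
Δh = 5.9 ft = 1.798 m
ΔV = Sy × A × Δh = 0.15 × 3.78 × 10^7 m² × 1.798 m = 1.02 × 10^7 m³
ΔV = 1.02 × 10^7 m³ = 0.0102 km³

ΔV ≈ 0.0102 km³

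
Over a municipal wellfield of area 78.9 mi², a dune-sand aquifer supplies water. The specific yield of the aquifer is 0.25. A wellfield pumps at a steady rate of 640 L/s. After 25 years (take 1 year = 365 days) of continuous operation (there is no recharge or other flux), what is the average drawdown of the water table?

Δh ≈ 9.88 m

A = 78.9 mi² = 2.044 × 10^8 m²
Q = 640 L/s = 55300 m³/d
t = 25 years = 9125 d
ΔV = Q × t = 55300 m³/d × 9125 d = 5.046 × 10^8 m³
Δh = ΔV / (Sy × A) = 5.046 × 10^8 / (0.25 × 2.044 × 10^8) = 9.877 m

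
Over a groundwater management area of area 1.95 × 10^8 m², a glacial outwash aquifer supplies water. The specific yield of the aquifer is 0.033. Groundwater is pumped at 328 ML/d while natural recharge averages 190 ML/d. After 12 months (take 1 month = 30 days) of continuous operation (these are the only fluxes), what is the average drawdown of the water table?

Δh ≈ 7.72 m

Net abstraction = 328 − 190 = 138 ML/d
Q_net = 138 ML/d = 1.38 × 10^5 m³/d
t = 12 months = 360 d
ΔV = Q × t = 1.38 × 10^5 m³/d × 360 d = 4.968 × 10^7 m³
Δh = ΔV / (Sy × A) = 4.968 × 10^7 / (0.033 × 1.95 × 10^8) = 7.72 m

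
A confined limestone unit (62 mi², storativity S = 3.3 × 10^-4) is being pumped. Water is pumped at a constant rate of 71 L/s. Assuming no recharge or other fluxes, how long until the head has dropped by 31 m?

A = 62 mi² = 1.606 × 10^8 m²
ΔV = S × A × Δh = 3.3 × 10^-4 × 1.606 × 10^8 × 31 = 1.643 × 10^6 m³
Q = 71 L/s = 6134 m³/d
t = ΔV / Q = 1.643 × 10^6 m³ / 6134 m³/d = 267.8 d

t ≈ 268 days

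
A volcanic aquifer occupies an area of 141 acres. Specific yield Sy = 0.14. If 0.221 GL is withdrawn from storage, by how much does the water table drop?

Δh ≈ 2.77 m

A = 141 acres = 5.706 × 10^5 m²
ΔV = 0.221 GL = 2.21 × 10^5 m³
Δh = ΔV / (Sy × A) = 2.21 × 10^5 m³ / (0.14 × 5.706 × 10^5 m²) = 2.766 m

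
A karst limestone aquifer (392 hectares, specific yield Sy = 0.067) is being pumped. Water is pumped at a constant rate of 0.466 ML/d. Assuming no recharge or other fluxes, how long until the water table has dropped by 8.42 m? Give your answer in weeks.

t ≈ 678 weeks

A = 392 hectares = 3.92 × 10^6 m²
ΔV = Sy × A × Δh = 0.067 × 3.92 × 10^6 × 8.42 = 2.211 × 10^6 m³
Q = 0.466 ML/d = 466 m³/d
t = ΔV / Q = 2.211 × 10^6 m³ / 466 m³/d = 4746 d
t = 4746 d ≈ 677.9 weeks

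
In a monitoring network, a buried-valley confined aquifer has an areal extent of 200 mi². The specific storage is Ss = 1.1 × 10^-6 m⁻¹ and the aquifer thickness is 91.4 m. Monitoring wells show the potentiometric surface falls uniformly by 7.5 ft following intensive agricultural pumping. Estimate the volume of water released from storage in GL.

ΔV ≈ 0.119 GL

S = Ss × b = 1.1 × 10^-6 m⁻¹ × 91.4 m = 1.005 × 10^-4
A = 200 mi² = 5.18 × 10^8 m²
Δh = 7.5 ft = 2.286 m
ΔV = S × A × Δh = 1.005 × 10^-4 × 5.18 × 10^8 m² × 2.286 m = 1.191 × 10^5 m³
ΔV = 1.191 × 10^5 m³ = 0.1191 GL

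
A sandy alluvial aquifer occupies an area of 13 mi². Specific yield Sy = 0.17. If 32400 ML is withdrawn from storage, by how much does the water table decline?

Δh ≈ 5.66 m

A = 13 mi² = 3.367 × 10^7 m²
ΔV = 32400 ML = 3.24 × 10^7 m³
Δh = ΔV / (Sy × A) = 3.24 × 10^7 m³ / (0.17 × 3.367 × 10^7 m²) = 5.661 m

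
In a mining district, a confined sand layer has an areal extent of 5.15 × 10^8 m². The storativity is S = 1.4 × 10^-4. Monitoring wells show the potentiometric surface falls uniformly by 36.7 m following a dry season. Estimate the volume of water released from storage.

ΔV = S × A × Δh = 1.4 × 10^-4 × 5.15 × 10^8 m² × 36.7 m = 2.646 × 10^6 m³

ΔV ≈ 2.65 × 10^6 m³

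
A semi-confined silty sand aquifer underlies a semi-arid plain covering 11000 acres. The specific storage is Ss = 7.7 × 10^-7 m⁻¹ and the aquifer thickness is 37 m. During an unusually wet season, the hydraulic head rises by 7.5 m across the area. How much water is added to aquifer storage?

S = Ss × b = 7.7 × 10^-7 m⁻¹ × 37 m = 2.849 × 10^-5
A = 11000 acres = 4.452 × 10^7 m²
ΔV = S × A × Δh = 2.849 × 10^-5 × 4.452 × 10^7 m² × 7.5 m = 9512 m³

ΔV ≈ 9510 m³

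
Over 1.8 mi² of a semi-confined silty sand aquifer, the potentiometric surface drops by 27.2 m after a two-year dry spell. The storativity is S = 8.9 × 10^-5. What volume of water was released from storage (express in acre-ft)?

A = 1.8 mi² = 4.662 × 10^6 m²
ΔV = S × A × Δh = 8.9 × 10^-5 × 4.662 × 10^6 m² × 27.2 m = 11290 m³
ΔV = 11290 m³ = 9.149 acre-ft

ΔV ≈ 9.15 acre-ft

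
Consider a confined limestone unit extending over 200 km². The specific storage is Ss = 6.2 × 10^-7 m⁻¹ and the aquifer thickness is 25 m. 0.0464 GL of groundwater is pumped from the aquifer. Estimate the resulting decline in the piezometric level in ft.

Δh ≈ 49.1 ft

S = Ss × b = 6.2 × 10^-7 m⁻¹ × 25 m = 1.55 × 10^-5
A = 200 km² = 2 × 10^8 m²
ΔV = 0.0464 GL = 46400 m³
Δh = ΔV / (S × A) = 46400 m³ / (1.55 × 10^-5 × 2 × 10^8 m²) = 14.97 m
Δh = 14.97 m = 49.11 ft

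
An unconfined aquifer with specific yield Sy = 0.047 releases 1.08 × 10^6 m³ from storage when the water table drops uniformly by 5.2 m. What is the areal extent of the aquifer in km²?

A ≈ 4.42 km²

A = ΔV / (Sy × Δh) = 1.08 × 10^6 / (0.047 × 5.2) = 4.419 × 10^6 m²
A = 4.419 × 10^6 m² = 4.419 km²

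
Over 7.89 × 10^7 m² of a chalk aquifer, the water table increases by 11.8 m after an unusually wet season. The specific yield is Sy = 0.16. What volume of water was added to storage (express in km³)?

ΔV ≈ 0.149 km³

ΔV = Sy × A × Δh = 0.16 × 7.89 × 10^7 m² × 11.8 m = 1.49 × 10^8 m³
ΔV = 1.49 × 10^8 m³ = 0.149 km³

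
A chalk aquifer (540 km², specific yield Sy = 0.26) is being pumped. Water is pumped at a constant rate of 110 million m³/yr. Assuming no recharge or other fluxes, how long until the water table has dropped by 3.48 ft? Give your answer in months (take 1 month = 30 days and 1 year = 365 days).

A = 540 km² = 5.4 × 10^8 m²
Δh = 3.48 ft = 1.061 m
ΔV = Sy × A × Δh = 0.26 × 5.4 × 10^8 × 1.061 = 1.489 × 10^8 m³
Q = 110 million m³/yr = 3.014 × 10^5 m³/d
t = ΔV / Q = 1.489 × 10^8 m³ / 3.014 × 10^5 m³/d = 494.2 d
t = 494.2 d ≈ 16.47 months

t ≈ 16.5 months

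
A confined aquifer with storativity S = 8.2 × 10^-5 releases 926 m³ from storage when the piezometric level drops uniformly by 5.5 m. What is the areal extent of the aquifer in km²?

A ≈ 2.05 km²

A = ΔV / (S × Δh) = 926 / (8.2 × 10^-5 × 5.5) = 2.053 × 10^6 m²
A = 2.053 × 10^6 m² = 2.053 km²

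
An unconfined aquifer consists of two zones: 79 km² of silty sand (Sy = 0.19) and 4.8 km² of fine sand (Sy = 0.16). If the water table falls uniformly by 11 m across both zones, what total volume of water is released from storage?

ΔV ≈ 1.74 × 10^8 m³

A₁ = 79 km² = 7.9 × 10^7 m²; A₂ = 4.8 km² = 4.8 × 10^6 m²
ΔV₁ = 0.19 × 7.9 × 10^7 × 11 = 1.651 × 10^8 m³
ΔV₂ = 0.16 × 4.8 × 10^6 × 11 = 8.448 × 10^6 m³
ΔV = ΔV₁ + ΔV₂ = 1.736 × 10^8 m³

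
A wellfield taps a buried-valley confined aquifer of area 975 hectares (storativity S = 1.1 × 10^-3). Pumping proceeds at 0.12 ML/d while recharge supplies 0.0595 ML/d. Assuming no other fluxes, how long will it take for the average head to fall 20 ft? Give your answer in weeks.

A = 975 hectares = 9.75 × 10^6 m²
Δh = 20 ft = 6.096 m
ΔV = S × A × Δh = 0.0011 × 9.75 × 10^6 × 6.096 = 65380 m³
Net withdrawal = 0.12 − 0.0595 = 0.0605 ML/d = 60.5 m³/d
t = ΔV / Q = 65380 m³ / 60.5 m³/d = 1081 d
t = 1081 d ≈ 154.4 weeks

t ≈ 154 weeks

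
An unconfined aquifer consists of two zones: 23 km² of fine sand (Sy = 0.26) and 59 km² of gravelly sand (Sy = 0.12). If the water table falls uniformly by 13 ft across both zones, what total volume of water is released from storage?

A₁ = 23 km² = 2.3 × 10^7 m²; A₂ = 59 km² = 5.9 × 10^7 m²
Δh = 13 ft = 3.962 m
ΔV₁ = 0.26 × 2.3 × 10^7 × 3.962 = 2.37 × 10^7 m³
ΔV₂ = 0.12 × 5.9 × 10^7 × 3.962 = 2.805 × 10^7 m³
ΔV = ΔV₁ + ΔV₂ = 5.175 × 10^7 m³

ΔV ≈ 5.17 × 10^7 m³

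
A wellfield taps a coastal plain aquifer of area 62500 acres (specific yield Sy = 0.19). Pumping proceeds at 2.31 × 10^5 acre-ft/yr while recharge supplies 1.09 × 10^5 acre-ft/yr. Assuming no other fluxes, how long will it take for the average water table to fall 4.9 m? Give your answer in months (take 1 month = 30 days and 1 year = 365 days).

A = 62500 acres = 2.529 × 10^8 m²
ΔV = Sy × A × Δh = 0.19 × 2.529 × 10^8 × 4.9 = 2.355 × 10^8 m³
Net withdrawal = 2.31 × 10^5 − 1.09 × 10^5 = 1.22 × 10^5 acre-ft/yr = 4.123 × 10^5 m³/d
t = ΔV / Q = 2.355 × 10^8 m³ / 4.123 × 10^5 m³/d = 571.1 d
t = 571.1 d ≈ 19.04 months

t ≈ 19 months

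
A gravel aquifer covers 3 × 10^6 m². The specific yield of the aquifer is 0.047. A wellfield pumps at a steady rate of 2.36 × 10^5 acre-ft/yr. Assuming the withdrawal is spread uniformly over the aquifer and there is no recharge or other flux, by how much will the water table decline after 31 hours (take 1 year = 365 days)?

Δh ≈ 7.31 m

Q = 2.36 × 10^5 acre-ft/yr = 7.975 × 10^5 m³/d
t = 31 hours = 1.292 d
ΔV = Q × t = 7.975 × 10^5 m³/d × 1.292 d = 1.03 × 10^6 m³
Δh = ΔV / (Sy × A) = 1.03 × 10^6 / (0.047 × 3 × 10^6) = 7.306 m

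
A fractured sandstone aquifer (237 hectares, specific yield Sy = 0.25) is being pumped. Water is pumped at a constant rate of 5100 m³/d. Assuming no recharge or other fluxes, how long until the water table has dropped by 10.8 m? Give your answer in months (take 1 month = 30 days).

t ≈ 41.8 months

A = 237 hectares = 2.37 × 10^6 m²
ΔV = Sy × A × Δh = 0.25 × 2.37 × 10^6 × 10.8 = 6.399 × 10^6 m³
t = ΔV / Q = 6.399 × 10^6 m³ / 5100 m³/d = 1255 d
t = 1255 d ≈ 41.82 months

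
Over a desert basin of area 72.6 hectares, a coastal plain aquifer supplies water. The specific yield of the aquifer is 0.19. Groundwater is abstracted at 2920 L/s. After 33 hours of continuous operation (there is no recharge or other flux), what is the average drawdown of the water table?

A = 72.6 hectares = 7.26 × 10^5 m²
Q = 2920 L/s = 2.523 × 10^5 m³/d
t = 33 hours = 1.375 d
ΔV = Q × t = 2.523 × 10^5 m³/d × 1.375 d = 3.469 × 10^5 m³
Δh = ΔV / (Sy × A) = 3.469 × 10^5 / (0.19 × 7.26 × 10^5) = 2.515 m

Δh ≈ 2.51 m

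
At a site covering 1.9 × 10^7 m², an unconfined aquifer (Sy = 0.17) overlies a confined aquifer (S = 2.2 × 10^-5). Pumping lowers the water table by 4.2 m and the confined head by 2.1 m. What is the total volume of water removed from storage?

Unconfined: ΔV_u = Sy × A × Δh_u = 0.17 × 1.9 × 10^7 × 4.2 = 1.357 × 10^7 m³
Confined: ΔV_c = S × A × Δh_c = 2.2 × 10^-5 × 1.9 × 10^7 × 2.1 = 877.8 m³
Total ΔV = 1.357 × 10^7 + 877.8 = 1.357 × 10^7 m³

ΔV ≈ 1.36 × 10^7 m³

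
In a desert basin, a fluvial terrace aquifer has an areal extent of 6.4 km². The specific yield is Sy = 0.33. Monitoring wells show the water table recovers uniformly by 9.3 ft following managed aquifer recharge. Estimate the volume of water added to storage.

A = 6.4 km² = 6.4 × 10^6 m²
Δh = 9.3 ft = 2.835 m
ΔV = Sy × A × Δh = 0.33 × 6.4 × 10^6 m² × 2.835 m = 5.987 × 10^6 m³

ΔV ≈ 5.99 × 10^6 m³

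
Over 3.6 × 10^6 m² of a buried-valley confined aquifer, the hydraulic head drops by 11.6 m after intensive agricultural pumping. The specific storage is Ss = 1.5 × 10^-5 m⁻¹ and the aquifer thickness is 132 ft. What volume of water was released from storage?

b = 132 ft = 40.23 m
S = Ss × b = 1.5 × 10^-5 m⁻¹ × 40.23 m = 6.035 × 10^-4
ΔV = S × A × Δh = 6.035 × 10^-4 × 3.6 × 10^6 m² × 11.6 m = 25200 m³

ΔV ≈ 25200 m³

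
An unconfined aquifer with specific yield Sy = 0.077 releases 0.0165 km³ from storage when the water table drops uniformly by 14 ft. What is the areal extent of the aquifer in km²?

Δh = 14 ft = 4.267 m
ΔV = 0.0165 km³ = 1.65 × 10^7 m³
A = ΔV / (Sy × Δh) = 1.65 × 10^7 / (0.077 × 4.267) = 5.022 × 10^7 m²
A = 5.022 × 10^7 m² = 50.22 km²

A ≈ 50.2 km²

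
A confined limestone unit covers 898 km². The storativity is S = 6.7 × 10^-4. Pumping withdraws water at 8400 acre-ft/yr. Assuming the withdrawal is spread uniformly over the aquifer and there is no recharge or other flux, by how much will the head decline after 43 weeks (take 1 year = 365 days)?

A = 898 km² = 8.98 × 10^8 m²
Q = 8400 acre-ft/yr = 28390 m³/d
t = 43 weeks = 301 d
ΔV = Q × t = 28390 m³/d × 301 d = 8.544 × 10^6 m³
Δh = ΔV / (S × A) = 8.544 × 10^6 / (6.7 × 10^-4 × 8.98 × 10^8) = 14.2 m

Δh ≈ 14.2 m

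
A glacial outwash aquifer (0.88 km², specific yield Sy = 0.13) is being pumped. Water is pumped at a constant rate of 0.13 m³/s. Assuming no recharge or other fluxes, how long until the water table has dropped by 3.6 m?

A = 0.88 km² = 8.8 × 10^5 m²
ΔV = Sy × A × Δh = 0.13 × 8.8 × 10^5 × 3.6 = 4.118 × 10^5 m³
Q = 0.13 m³/s = 11230 m³/d
t = ΔV / Q = 4.118 × 10^5 m³ / 11230 m³/d = 36.67 d

t ≈ 36.7 days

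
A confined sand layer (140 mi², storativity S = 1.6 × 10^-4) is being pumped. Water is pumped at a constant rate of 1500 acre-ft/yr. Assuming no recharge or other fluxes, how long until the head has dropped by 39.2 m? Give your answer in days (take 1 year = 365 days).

t ≈ 449 days

A = 140 mi² = 3.626 × 10^8 m²
ΔV = S × A × Δh = 1.6 × 10^-4 × 3.626 × 10^8 × 39.2 = 2.274 × 10^6 m³
Q = 1500 acre-ft/yr = 5069 m³/d
t = ΔV / Q = 2.274 × 10^6 m³ / 5069 m³/d = 448.6 d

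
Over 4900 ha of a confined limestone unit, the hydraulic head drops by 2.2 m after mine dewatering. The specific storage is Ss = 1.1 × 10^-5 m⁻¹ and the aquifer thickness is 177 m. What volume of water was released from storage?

S = Ss × b = 1.1 × 10^-5 m⁻¹ × 177 m = 1.947 × 10^-3
A = 4900 ha = 4.9 × 10^7 m²
ΔV = S × A × Δh = 0.001947 × 4.9 × 10^7 m² × 2.2 m = 2.099 × 10^5 m³

ΔV ≈ 2.1 × 10^5 m³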